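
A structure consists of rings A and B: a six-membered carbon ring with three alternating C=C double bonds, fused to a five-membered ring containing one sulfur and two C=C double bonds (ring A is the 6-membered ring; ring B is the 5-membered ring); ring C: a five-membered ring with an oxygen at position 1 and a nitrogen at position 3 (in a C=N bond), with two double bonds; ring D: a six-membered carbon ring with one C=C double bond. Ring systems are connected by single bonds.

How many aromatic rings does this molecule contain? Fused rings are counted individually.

3

Rings A and B form a fused bicyclic system (with one sulfur) with 9 sp² atoms and 10 π electrons from ring double bonds plus a heteroatom lone pair. 10 = 4(2)+2, so the system is aromatic and both rings count as aromatic (benzothiophene).
Ring C is fully conjugated (every ring atom contributes a p orbital); 2 ring double bonds (4 π electrons) plus a heteroatom lone pair (2) give 6 π electrons. That satisfies 4n+2 with n=1, so ring C is aromatic (oxazole).
Ring D has four sp³ carbons, so it is not fully conjugated — not aromatic (cyclohexene).
Aromatic: A, B, C. Total: 3.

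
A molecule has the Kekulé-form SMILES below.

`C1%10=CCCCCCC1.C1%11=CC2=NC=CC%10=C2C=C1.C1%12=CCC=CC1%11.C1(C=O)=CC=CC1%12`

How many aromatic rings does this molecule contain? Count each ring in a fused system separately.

The SMILES encodes an eight-membered carbon ring with one C=C double bond; two fused six-membered rings, each with three alternating double bonds; one ring is all carbon and the other has one ring nitrogen; a six-membered carbon ring with two isolated C=C double bonds and two sp³ carbons; a five-membered carbon ring with two conjugated C=C double bonds and one sp³ carbon.
The 8-membered ring has six sp³ carbons, so it is not fully conjugated — not aromatic (cyclooctene).
The fused 6/6-membered bicyclic (with one nitrogen) is a single π system with 10 sp² atoms and 10 π electrons from ring double bonds. 10 = 4(2)+2, so the system is aromatic and both rings count as aromatic (quinoline).
The 6-membered ring has two sp³ carbons, so it is not fully conjugated — not aromatic (1,4-cyclohexadiene).
The 5-membered ring has one sp³ carbon, so it is not fully conjugated — not aromatic (cyclopentadiene).
2 of the 5 rings are aromatic. Total: 2.

2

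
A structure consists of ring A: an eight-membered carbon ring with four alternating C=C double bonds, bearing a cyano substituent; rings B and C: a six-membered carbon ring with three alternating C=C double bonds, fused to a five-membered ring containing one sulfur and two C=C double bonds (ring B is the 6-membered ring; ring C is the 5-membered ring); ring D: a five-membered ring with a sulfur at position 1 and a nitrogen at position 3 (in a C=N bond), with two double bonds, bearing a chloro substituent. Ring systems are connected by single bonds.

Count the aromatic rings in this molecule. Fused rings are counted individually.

Ring A has only sp² ring atoms; a planar conformation would have a fully conjugated π system of 8 electrons. But 8 = 4(2), which is 4n not 4n+2, so ring A is not aromatic (cyclooctatetraene) — cyclooctatetraene distorts into a non-planar tub to avoid antiaromaticity.
Rings B and C form a fused bicyclic system (with one sulfur) with 9 sp² atoms and 10 π electrons from ring double bonds plus a heteroatom lone pair. 10 = 4(2)+2, so the system is aromatic and both rings count as aromatic (benzothiophene).
Ring D has a continuous p-orbital overlap around the ring; 2 ring double bonds (4 π electrons) plus a heteroatom lone pair (2) give 6 π electrons. That satisfies 4n+2 with n=1, so ring D is aromatic (thiazole).
Aromatic: B, C, D. Total: 3.

3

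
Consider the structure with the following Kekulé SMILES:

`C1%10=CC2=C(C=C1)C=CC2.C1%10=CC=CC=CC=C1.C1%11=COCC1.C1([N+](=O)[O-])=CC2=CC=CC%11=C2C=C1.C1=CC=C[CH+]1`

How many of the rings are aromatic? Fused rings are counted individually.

The SMILES encodes a six-membered carbon ring with three alternating C=C double bonds, fused to a five-membered carbon ring containing one C=C double bond and one sp³ carbon; an eight-membered carbon ring with four alternating C=C double bonds; a five-membered ring of four carbons and one oxygen, with one C=C double bond and two sp³ carbons; two fused six-membered carbon rings, each with three alternating C=C double bonds; a five-membered all-carbon ring bearing a positive charge on one carbon, with two C=C double bonds.
The 6-membered ring is planar and fully conjugated; 3 ring double bonds give 6 π electrons. Since 6 = 4n+2 (n=1), it is aromatic (benzene ring).
The 5-membered ring has one sp³ carbon, so it is not fully conjugated — not aromatic (cyclopentene ring).
The 8-membered ring has only sp² ring atoms; a planar conformation would have a fully conjugated π system of 8 electrons. But 8 = 4(2), which is 4n not 4n+2, so it is not aromatic (cyclooctatetraene) — cyclooctatetraene distorts into a non-planar tub to avoid antiaromaticity.
The 5-membered ring with one oxygen has two sp³ carbons, so it is not fully conjugated — not aromatic (2,3-dihydrofuran).
The fused 6/6-membered bicyclic is a single π system with 10 sp² atoms and 10 π electrons from ring double bonds. 10 = 4(2)+2, so the system is aromatic and both rings count as aromatic (naphthalene).
The second 5-membered ring has only sp² ring atoms; a planar conformation would have a fully conjugated π system of 4 electrons. But 4 = 4(1), which is 4n not 4n+2, so it is not aromatic (cyclopentadienyl cation).
3 of the 7 rings are aromatic. Total: 3.

3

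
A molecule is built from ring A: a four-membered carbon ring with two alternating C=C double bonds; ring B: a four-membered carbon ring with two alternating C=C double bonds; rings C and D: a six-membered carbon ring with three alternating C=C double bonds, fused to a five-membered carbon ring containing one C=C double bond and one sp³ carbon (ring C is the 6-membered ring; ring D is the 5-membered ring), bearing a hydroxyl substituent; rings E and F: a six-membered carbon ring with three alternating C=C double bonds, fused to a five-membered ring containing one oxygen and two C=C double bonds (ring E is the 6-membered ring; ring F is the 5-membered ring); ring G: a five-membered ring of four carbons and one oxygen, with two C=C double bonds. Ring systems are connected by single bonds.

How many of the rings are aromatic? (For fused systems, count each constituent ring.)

Ring A has only sp² ring atoms; a planar conformation would have a fully conjugated π system of 4 electrons. But 4 = 4(1), which is 4n not 4n+2, so ring A is not aromatic (cyclobutadiene) — cyclobutadiene is antiaromatic and distorts to a rectangle.
Ring B has only sp² ring atoms; a planar conformation would have a fully conjugated π system of 4 electrons. But 4 = 4(1), which is 4n not 4n+2, so ring B is not aromatic (cyclobutadiene) — cyclobutadiene is antiaromatic and distorts to a rectangle.
Ring C is fully conjugated (every ring atom contributes a p orbital); 3 ring double bonds give 6 π electrons. That satisfies 4n+2 with n=1, so ring C is aromatic (benzene ring).
Ring D has one sp³ carbon, so it is not fully conjugated — not aromatic (cyclopentene ring).
Rings E and F form a fused bicyclic system (with one oxygen) with 9 sp² atoms and 10 π electrons from ring double bonds plus a heteroatom lone pair. 10 = 4(2)+2, so the system is aromatic and both rings count as aromatic (benzofuran).
Ring G has a continuous p-orbital overlap around the ring; 2 ring double bonds (4 π electrons) plus a heteroatom lone pair (2) give 6 π electrons. That satisfies 4n+2 with n=1, so ring G is aromatic (furan).
Aromatic: C, E, F, G. Total: 4.

4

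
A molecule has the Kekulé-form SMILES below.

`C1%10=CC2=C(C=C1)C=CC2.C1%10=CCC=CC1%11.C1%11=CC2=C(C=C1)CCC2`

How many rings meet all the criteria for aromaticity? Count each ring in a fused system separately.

2

The SMILES encodes a six-membered carbon ring with three alternating C=C double bonds, fused to a five-membered carbon ring containing one C=C double bond and one sp³ carbon; a six-membered carbon ring with two isolated C=C double bonds and two sp³ carbons; a six-membered carbon ring with three alternating C=C double bonds, fused to a saturated five-membered carbon ring.
The 6-membered ring is planar and fully conjugated; 3 ring double bonds give 6 π electrons. Since 6 = 4n+2 (n=1), it is aromatic (benzene ring).
The 5-membered ring has one sp³ carbon, so it is not fully conjugated — not aromatic (cyclopentene ring).
The second 6-membered ring has two sp³ carbons, so it is not fully conjugated — not aromatic (1,4-cyclohexadiene).
The third 6-membered ring has a continuous p-orbital overlap around the ring; 3 ring double bonds give 6 π electrons. That satisfies 4n+2 with n=1, so it is aromatic (benzene ring).
The second 5-membered ring has three sp³ carbons, so it is not fully conjugated — not aromatic (cyclopentane ring).
2 of the 5 rings are aromatic. Total: 2.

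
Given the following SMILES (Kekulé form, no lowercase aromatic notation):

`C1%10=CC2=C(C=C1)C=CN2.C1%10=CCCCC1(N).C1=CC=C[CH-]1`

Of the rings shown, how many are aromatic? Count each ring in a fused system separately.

3

The SMILES encodes a six-membered carbon ring with three alternating C=C double bonds, fused to a five-membered ring containing one N–H nitrogen and two C=C double bonds; a six-membered carbon ring with one C=C double bond; a five-membered all-carbon ring bearing a negative charge on one carbon, with two C=C double bonds.
The fused 6/5-membered bicyclic (with one N–H) is a single π system with 9 sp² atoms and 10 π electrons from ring double bonds plus a heteroatom lone pair. 10 = 4(2)+2, so the system is aromatic and both rings count as aromatic (indole).
The 6-membered ring has four sp³ carbons, so it is not fully conjugated — not aromatic (cyclohexene).
The 5-membered ring is planar and fully conjugated; 2 ring double bonds (4 π electrons) plus the carbanion lone pair (2) give 6 π electrons. Since 6 = 4n+2 (n=1), it is aromatic (cyclopentadienyl anion).
3 of the 4 rings are aromatic. Total: 3.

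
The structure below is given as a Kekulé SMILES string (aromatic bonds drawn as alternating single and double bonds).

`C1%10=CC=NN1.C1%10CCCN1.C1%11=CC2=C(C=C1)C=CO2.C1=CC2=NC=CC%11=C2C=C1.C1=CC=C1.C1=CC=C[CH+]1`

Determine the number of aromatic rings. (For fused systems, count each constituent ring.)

The SMILES encodes a five-membered ring with two adjacent nitrogens (one bearing H, one in a double bond) and two double bonds; a five-membered saturated ring of four carbons and one N–H nitrogen; a six-membered carbon ring with three alternating C=C double bonds, fused to a five-membered ring containing one oxygen and two C=C double bonds; two fused six-membered rings, each with three alternating double bonds; one ring is all carbon and the other has one ring nitrogen; a four-membered carbon ring with two alternating C=C double bonds; a five-membered all-carbon ring bearing a positive charge on one carbon, with two C=C double bonds.
The 5-membered ring with two adjacent nitrogens (one N–H, one =N–) has a continuous p-orbital overlap around the ring; 2 ring double bonds (4 π electrons) plus a heteroatom lone pair (2) give 6 π electrons. That satisfies 4n+2 with n=1, so it is aromatic (pyrazole).
The 5-membered ring with one N–H has only sp³ atoms, so it is not fully conjugated — not aromatic (pyrrolidine).
The fused 6/5-membered bicyclic (with one oxygen) is a single π system with 9 sp² atoms and 10 π electrons from ring double bonds plus a heteroatom lone pair. 10 = 4(2)+2, so the system is aromatic and both rings count as aromatic (benzofuran).
The fused 6/6-membered bicyclic (with one nitrogen) is a single π system with 10 sp² atoms and 10 π electrons from ring double bonds. 10 = 4(2)+2, so the system is aromatic and both rings count as aromatic (quinoline).
The 4-membered ring has only sp² ring atoms; a planar conformation would have a fully conjugated π system of 4 electrons. But 4 = 4(1), which is 4n not 4n+2, so it is not aromatic (cyclobutadiene) — cyclobutadiene is antiaromatic and distorts to a rectangle.
The 5-membered ring has only sp² ring atoms; a planar conformation would have a fully conjugated π system of 4 electrons. But 4 = 4(1), which is 4n not 4n+2, so it is not aromatic (cyclopentadienyl cation).
5 of the 8 rings are aromatic. Total: 5.

5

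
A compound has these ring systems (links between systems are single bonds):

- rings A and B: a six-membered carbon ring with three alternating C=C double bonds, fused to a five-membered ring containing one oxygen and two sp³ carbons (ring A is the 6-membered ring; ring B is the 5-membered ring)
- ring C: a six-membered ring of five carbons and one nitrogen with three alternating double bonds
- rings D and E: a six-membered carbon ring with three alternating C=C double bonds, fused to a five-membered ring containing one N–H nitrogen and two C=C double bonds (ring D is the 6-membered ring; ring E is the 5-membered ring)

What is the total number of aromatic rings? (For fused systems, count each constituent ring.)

4

Ring A is fully conjugated (every ring atom contributes a p orbital); 3 ring double bonds give 6 π electrons. That satisfies 4n+2 with n=1, so ring A is aromatic (benzene ring).
Ring B has two sp³ carbons, so it is not fully conjugated — not aromatic (oxolane ring).
Ring C has a continuous p-orbital overlap around the ring; 3 ring double bonds give 6 π electrons. That satisfies 4n+2 with n=1, so ring C is aromatic (pyridine).
Rings D and E form a fused bicyclic system (with one N–H) with 9 sp² atoms and 10 π electrons from ring double bonds plus a heteroatom lone pair. 10 = 4(2)+2, so the system is aromatic and both rings count as aromatic (indole).
Aromatic: A, C, D, E. Total: 4.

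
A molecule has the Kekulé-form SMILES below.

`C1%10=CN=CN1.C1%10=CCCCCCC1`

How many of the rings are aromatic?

1

The SMILES encodes a five-membered ring with nitrogens at positions 1 and 3 (one bearing H, one in a C=N bond) and two double bonds; an eight-membered carbon ring with one C=C double bond.
The 5-membered ring with two nitrogens (one N–H, one =N–) is fully conjugated (every ring atom contributes a p orbital); 2 ring double bonds (4 π electrons) plus a heteroatom lone pair (2) give 6 π electrons. Since 6 = 4n+2 (n=1), it is aromatic (imidazole).
The 8-membered ring has six sp³ carbons, so it is not fully conjugated — not aromatic (cyclooctene).
1 of the 2 rings is aromatic. Total: 1.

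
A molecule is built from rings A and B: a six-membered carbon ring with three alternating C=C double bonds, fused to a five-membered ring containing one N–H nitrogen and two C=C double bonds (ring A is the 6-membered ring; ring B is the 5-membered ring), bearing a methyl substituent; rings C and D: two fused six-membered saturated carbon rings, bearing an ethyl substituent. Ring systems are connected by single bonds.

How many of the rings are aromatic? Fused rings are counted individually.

Rings A and B form a fused bicyclic system (with one N–H) with 9 sp² atoms and 10 π electrons from ring double bonds plus a heteroatom lone pair. 10 = 4(2)+2, so the system is aromatic and both rings count as aromatic (indole).
Ring C has only sp³ atoms, so it is not fully conjugated — not aromatic (cyclohexane ring).
Ring D has only sp³ atoms, so it is not fully conjugated — not aromatic (cyclohexane ring).
Aromatic: A, B. Total: 2.

2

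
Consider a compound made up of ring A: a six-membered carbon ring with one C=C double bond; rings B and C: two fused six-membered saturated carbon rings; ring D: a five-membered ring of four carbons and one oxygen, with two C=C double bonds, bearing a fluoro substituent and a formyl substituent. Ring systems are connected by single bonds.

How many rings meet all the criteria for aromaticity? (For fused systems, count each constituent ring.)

1

Ring A has four sp³ carbons, so it is not fully conjugated — not aromatic (cyclohexene).
Ring B has only sp³ atoms, so it is not fully conjugated — not aromatic (cyclohexane ring).
Ring C has only sp³ atoms, so it is not fully conjugated — not aromatic (cyclohexane ring).
Ring D is planar and fully conjugated; 2 ring double bonds (4 π electrons) plus a heteroatom lone pair (2) give 6 π electrons. That satisfies 4n+2 with n=1, so ring D is aromatic (furan).
Aromatic: D. Total: 1.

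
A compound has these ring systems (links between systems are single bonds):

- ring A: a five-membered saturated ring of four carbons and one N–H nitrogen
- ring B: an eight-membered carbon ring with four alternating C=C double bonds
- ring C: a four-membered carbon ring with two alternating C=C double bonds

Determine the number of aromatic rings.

Ring A has only sp³ atoms, so it is not fully conjugated — not aromatic (pyrrolidine).
Ring B has only sp² ring atoms; a planar conformation would have a fully conjugated π system of 8 electrons. But 8 = 4(2), which is 4n not 4n+2, so ring B is not aromatic (cyclooctatetraene) — cyclooctatetraene distorts into a non-planar tub to avoid antiaromaticity.
Ring C has only sp² ring atoms; a planar conformation would have a fully conjugated π system of 4 electrons. But 4 = 4(1), which is 4n not 4n+2, so ring C is not aromatic (cyclobutadiene) — cyclobutadiene is antiaromatic and distorts to a rectangle.
No ring is aromatic. Total: 0.

0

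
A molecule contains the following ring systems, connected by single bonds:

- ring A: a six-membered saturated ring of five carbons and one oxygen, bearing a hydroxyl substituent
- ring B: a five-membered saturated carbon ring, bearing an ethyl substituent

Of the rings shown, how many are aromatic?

0

Ring A has only sp³ atoms, so it is not fully conjugated — not aromatic (tetrahydropyran).
Ring B has only sp³ atoms, so it is not fully conjugated — not aromatic (cyclopentane).
No ring is aromatic. Total: 0.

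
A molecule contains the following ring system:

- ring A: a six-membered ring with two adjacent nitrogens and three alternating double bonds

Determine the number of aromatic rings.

Ring A has a continuous p-orbital overlap around the ring; 3 ring double bonds give 6 π electrons. That satisfies 4n+2 with n=1, so ring A is aromatic (pyridazine).

1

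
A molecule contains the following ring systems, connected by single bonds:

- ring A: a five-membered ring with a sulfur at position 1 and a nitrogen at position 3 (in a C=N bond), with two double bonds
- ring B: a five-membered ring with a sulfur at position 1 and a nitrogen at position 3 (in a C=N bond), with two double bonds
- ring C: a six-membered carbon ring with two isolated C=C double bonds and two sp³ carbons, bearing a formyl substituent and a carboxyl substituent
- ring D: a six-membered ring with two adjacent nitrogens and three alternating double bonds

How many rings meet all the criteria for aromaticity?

3

Ring A is fully conjugated (every ring atom contributes a p orbital); 2 ring double bonds (4 π electrons) plus a heteroatom lone pair (2) give 6 π electrons. Since 6 = 4n+2 (n=1), ring A is aromatic (thiazole).
Ring B has a continuous p-orbital overlap around the ring; 2 ring double bonds (4 π electrons) plus a heteroatom lone pair (2) give 6 π electrons. Since 6 = 4n+2 (n=1), ring B is aromatic (thiazole).
Ring C has two sp³ carbons, so it is not fully conjugated — not aromatic (1,4-cyclohexadiene).
Ring D has a continuous p-orbital overlap around the ring; 3 ring double bonds give 6 π electrons. That satisfies 4n+2 with n=1, so ring D is aromatic (pyridazine).
Aromatic: A, B, D. Total: 3.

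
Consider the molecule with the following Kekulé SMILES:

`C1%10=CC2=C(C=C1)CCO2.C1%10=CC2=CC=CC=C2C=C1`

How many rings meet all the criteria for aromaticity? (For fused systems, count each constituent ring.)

The SMILES encodes a six-membered carbon ring with three alternating C=C double bonds, fused to a five-membered ring containing one oxygen and two sp³ carbons; two fused six-membered carbon rings, each with three alternating C=C double bonds.
The 6-membered ring is fully conjugated (every ring atom contributes a p orbital); 3 ring double bonds give 6 π electrons. Since 6 = 4n+2 (n=1), it is aromatic (benzene ring).
The 5-membered ring with one oxygen has two sp³ carbons, so it is not fully conjugated — not aromatic (oxolane ring).
The fused 6/6-membered bicyclic is a single π system with 10 sp² atoms and 10 π electrons from ring double bonds. 10 = 4(2)+2, so the system is aromatic and both rings count as aromatic (naphthalene).
3 of the 4 rings are aromatic. Total: 3.

3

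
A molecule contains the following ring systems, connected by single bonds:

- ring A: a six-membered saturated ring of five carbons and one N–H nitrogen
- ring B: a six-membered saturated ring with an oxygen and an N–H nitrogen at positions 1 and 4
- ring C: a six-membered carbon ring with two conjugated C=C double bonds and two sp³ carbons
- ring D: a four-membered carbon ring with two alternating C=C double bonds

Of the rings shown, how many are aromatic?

Ring A has only sp³ atoms, so it is not fully conjugated — not aromatic (piperidine).
Ring B has only sp³ atoms, so it is not fully conjugated — not aromatic (morpholine).
Ring C has two sp³ carbons, so it is not fully conjugated — not aromatic (1,3-cyclohexadiene).
Ring D has only sp² ring atoms; a planar conformation would have a fully conjugated π system of 4 electrons. But 4 = 4(1), which is 4n not 4n+2, so ring D is not aromatic (cyclobutadiene) — cyclobutadiene is antiaromatic and distorts to a rectangle.
No ring is aromatic. Total: 0.

0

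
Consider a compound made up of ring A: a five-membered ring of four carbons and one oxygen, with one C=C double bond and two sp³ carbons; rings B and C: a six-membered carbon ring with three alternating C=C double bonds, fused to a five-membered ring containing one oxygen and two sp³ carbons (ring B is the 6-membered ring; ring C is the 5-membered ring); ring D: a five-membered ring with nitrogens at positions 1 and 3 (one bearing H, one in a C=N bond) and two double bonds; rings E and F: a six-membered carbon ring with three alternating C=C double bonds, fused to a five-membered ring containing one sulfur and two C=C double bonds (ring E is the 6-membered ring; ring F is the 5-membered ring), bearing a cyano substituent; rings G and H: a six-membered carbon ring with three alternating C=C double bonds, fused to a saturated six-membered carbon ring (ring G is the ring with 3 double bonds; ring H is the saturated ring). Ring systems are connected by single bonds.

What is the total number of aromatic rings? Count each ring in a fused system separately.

Ring A has two sp³ carbons, so it is not fully conjugated — not aromatic (2,3-dihydrofuran).
Ring B is fully conjugated (every ring atom contributes a p orbital); 3 ring double bonds give 6 π electrons. That satisfies 4n+2 with n=1, so ring B is aromatic (benzene ring).
Ring C has two sp³ carbons, so it is not fully conjugated — not aromatic (oxolane ring).
Ring D is fully conjugated (every ring atom contributes a p orbital); 2 ring double bonds (4 π electrons) plus a heteroatom lone pair (2) give 6 π electrons. Since 6 = 4n+2 (n=1), ring D is aromatic (imidazole).
Rings E and F form a fused bicyclic system (with one sulfur) with 9 sp² atoms and 10 π electrons from ring double bonds plus a heteroatom lone pair. 10 = 4(2)+2, so the system is aromatic and both rings count as aromatic (benzothiophene).
Ring G is fully conjugated (every ring atom contributes a p orbital); 3 ring double bonds give 6 π electrons. That satisfies 4n+2 with n=1, so ring G is aromatic (benzene ring).
Ring H has four sp³ carbons, so it is not fully conjugated — not aromatic (cyclohexane ring).
Aromatic: B, D, E, F, G. Total: 5.

5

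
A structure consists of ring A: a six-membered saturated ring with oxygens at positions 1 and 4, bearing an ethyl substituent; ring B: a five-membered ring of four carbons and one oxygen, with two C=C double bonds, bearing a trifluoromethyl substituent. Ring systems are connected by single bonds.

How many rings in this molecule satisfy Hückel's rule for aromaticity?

1

Ring A has only sp³ atoms, so it is not fully conjugated — not aromatic (1,4-dioxane).
Ring B is fully conjugated (every ring atom contributes a p orbital); 2 ring double bonds (4 π electrons) plus a heteroatom lone pair (2) give 6 π electrons. Since 6 = 4n+2 (n=1), ring B is aromatic (furan).
Aromatic: B. Total: 1.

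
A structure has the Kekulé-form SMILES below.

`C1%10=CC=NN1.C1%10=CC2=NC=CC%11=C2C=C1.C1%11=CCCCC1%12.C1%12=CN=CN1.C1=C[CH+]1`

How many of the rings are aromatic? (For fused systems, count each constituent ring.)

5

The SMILES encodes a five-membered ring with two adjacent nitrogens (one bearing H, one in a double bond) and two double bonds; two fused six-membered rings, each with three alternating double bonds; one ring is all carbon and the other has one ring nitrogen; a six-membered carbon ring with one C=C double bond; a five-membered ring with nitrogens at positions 1 and 3 (one bearing H, one in a C=N bond) and two double bonds; a three-membered all-carbon ring bearing a positive charge on one carbon, with one C=C double bond.
The 5-membered ring with two adjacent nitrogens (one N–H, one =N–) is planar and fully conjugated; 2 ring double bonds (4 π electrons) plus a heteroatom lone pair (2) give 6 π electrons. 6 = 4(1)+2, so it is aromatic (pyrazole).
The fused 6/6-membered bicyclic (with one nitrogen) is a single π system with 10 sp² atoms and 10 π electrons from ring double bonds. 10 = 4(2)+2, so the system is aromatic and both rings count as aromatic (quinoline).
The 6-membered ring has four sp³ carbons, so it is not fully conjugated — not aromatic (cyclohexene).
The 5-membered ring with two nitrogens (one N–H, one =N–) has a continuous p-orbital overlap around the ring; 2 ring double bonds (4 π electrons) plus a heteroatom lone pair (2) give 6 π electrons. That satisfies 4n+2 with n=1, so it is aromatic (imidazole).
The 3-membered ring has a continuous p-orbital overlap around the ring; 1 ring double bond (2 π electrons) plus the carbocation's empty p orbital (0, but keeps the ring conjugated) give 2 π electrons. 2 = 4(0)+2, so it is aromatic (cyclopropenyl cation).
5 of the 6 rings are aromatic. Total: 5.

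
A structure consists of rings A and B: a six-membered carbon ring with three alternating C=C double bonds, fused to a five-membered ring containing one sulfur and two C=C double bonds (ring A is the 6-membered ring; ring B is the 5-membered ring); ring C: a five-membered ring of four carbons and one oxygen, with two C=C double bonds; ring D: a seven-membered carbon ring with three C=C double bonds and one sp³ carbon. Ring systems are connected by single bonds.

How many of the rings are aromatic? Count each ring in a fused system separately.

3

Rings A and B form a fused bicyclic system (with one sulfur) with 9 sp² atoms and 10 π electrons from ring double bonds plus a heteroatom lone pair. 10 = 4(2)+2, so the system is aromatic and both rings count as aromatic (benzothiophene).
Ring C is fully conjugated (every ring atom contributes a p orbital); 2 ring double bonds (4 π electrons) plus a heteroatom lone pair (2) give 6 π electrons. Since 6 = 4n+2 (n=1), ring C is aromatic (furan).
Ring D has one sp³ carbon, so it is not fully conjugated — not aromatic (cycloheptatriene).
Aromatic: A, B, C. Total: 3.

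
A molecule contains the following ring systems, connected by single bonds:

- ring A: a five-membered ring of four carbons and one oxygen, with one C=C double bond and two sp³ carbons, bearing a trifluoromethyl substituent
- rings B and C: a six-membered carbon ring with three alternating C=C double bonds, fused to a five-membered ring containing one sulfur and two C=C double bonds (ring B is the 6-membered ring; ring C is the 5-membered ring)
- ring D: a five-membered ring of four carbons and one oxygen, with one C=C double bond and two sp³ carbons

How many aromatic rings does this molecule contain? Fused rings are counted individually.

2

Ring A has two sp³ carbons, so it is not fully conjugated — not aromatic (2,3-dihydrofuran).
Rings B and C form a fused bicyclic system (with one sulfur) with 9 sp² atoms and 10 π electrons from ring double bonds plus a heteroatom lone pair. 10 = 4(2)+2, so the system is aromatic and both rings count as aromatic (benzothiophene).
Ring D has two sp³ carbons, so it is not fully conjugated — not aromatic (2,3-dihydrofuran).
Aromatic: B, C. Total: 2.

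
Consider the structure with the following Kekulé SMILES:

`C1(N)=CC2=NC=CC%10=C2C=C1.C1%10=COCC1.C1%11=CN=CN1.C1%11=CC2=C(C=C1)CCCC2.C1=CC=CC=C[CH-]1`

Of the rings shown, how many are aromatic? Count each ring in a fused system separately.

4

The SMILES encodes two fused six-membered rings, each with three alternating double bonds; one ring is all carbon and the other has one ring nitrogen; a five-membered ring of four carbons and one oxygen, with one C=C double bond and two sp³ carbons; a five-membered ring with nitrogens at positions 1 and 3 (one bearing H, one in a C=N bond) and two double bonds; a six-membered carbon ring with three alternating C=C double bonds, fused to a saturated six-membered carbon ring; a seven-membered all-carbon ring bearing a negative charge on one carbon, with three C=C double bonds.
The fused 6/6-membered bicyclic (with one nitrogen) is a single π system with 10 sp² atoms and 10 π electrons from ring double bonds. 10 = 4(2)+2, so the system is aromatic and both rings count as aromatic (quinoline).
The 5-membered ring with one oxygen has two sp³ carbons, so it is not fully conjugated — not aromatic (2,3-dihydrofuran).
The 5-membered ring with two nitrogens (one N–H, one =N–) has a continuous p-orbital overlap around the ring; 2 ring double bonds (4 π electrons) plus a heteroatom lone pair (2) give 6 π electrons. Since 6 = 4n+2 (n=1), it is aromatic (imidazole).
The 6-membered ring is planar and fully conjugated; 3 ring double bonds give 6 π electrons. 6 = 4(1)+2, so it is aromatic (benzene ring).
The second 6-membered ring has four sp³ carbons, so it is not fully conjugated — not aromatic (cyclohexane ring).
The 7-membered ring has only sp² ring atoms; a planar conformation would have a fully conjugated π system of 8 electrons. But 8 = 4(2), which is 4n not 4n+2, so it is not aromatic (cycloheptatrienyl anion).
4 of the 7 rings are aromatic. Total: 4.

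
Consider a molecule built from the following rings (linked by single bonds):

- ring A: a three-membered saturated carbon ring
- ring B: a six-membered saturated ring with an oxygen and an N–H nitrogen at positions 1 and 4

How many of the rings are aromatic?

0

Ring A has only sp³ atoms, so it is not fully conjugated — not aromatic (cyclopropane).
Ring B has only sp³ atoms, so it is not fully conjugated — not aromatic (morpholine).
No ring is aromatic. Total: 0.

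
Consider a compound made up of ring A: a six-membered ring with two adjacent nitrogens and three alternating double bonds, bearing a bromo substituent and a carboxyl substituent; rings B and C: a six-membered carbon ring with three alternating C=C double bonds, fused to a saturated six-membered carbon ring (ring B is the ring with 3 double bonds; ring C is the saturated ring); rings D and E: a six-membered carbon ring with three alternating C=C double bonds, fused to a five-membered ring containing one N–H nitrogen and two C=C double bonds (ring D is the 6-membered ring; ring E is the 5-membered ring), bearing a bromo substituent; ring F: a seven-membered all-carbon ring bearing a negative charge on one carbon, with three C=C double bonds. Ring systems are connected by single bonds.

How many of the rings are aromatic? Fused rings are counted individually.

4

Ring A is fully conjugated (every ring atom contributes a p orbital); 3 ring double bonds give 6 π electrons. 6 = 4(1)+2, so ring A is aromatic (pyridazine).
Ring B is fully conjugated (every ring atom contributes a p orbital); 3 ring double bonds give 6 π electrons. 6 = 4(1)+2, so ring B is aromatic (benzene ring).
Ring C has four sp³ carbons, so it is not fully conjugated — not aromatic (cyclohexane ring).
Rings D and E form a fused bicyclic system (with one N–H) with 9 sp² atoms and 10 π electrons from ring double bonds plus a heteroatom lone pair. 10 = 4(2)+2, so the system is aromatic and both rings count as aromatic (indole).
Ring F has only sp² ring atoms; a planar conformation would have a fully conjugated π system of 8 electrons. But 8 = 4(2), which is 4n not 4n+2, so ring F is not aromatic (cycloheptatrienyl anion).
Aromatic: A, B, D, E. Total: 4.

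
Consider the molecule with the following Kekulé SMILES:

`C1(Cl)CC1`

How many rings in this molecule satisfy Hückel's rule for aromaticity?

The SMILES encodes a three-membered saturated carbon ring.
The 3-membered ring has only sp³ atoms, so it is not fully conjugated — not aromatic (cyclopropane).

0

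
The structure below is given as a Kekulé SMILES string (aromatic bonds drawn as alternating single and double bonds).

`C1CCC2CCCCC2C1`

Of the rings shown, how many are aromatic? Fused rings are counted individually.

The SMILES encodes two fused six-membered saturated carbon rings.
The 6-membered ring has only sp³ atoms, so it is not fully conjugated — not aromatic (cyclohexane ring).
The second 6-membered ring has only sp³ atoms, so it is not fully conjugated — not aromatic (cyclohexane ring).
None of the rings are aromatic. Total: 0.

0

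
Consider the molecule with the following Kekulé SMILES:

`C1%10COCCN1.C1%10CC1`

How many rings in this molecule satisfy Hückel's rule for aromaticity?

The SMILES encodes a six-membered saturated ring with an oxygen and an N–H nitrogen at positions 1 and 4; a three-membered saturated carbon ring.
The 6-membered ring with one oxygen and one N–H (1,4) has only sp³ atoms, so it is not fully conjugated — not aromatic (morpholine).
The 3-membered ring has only sp³ atoms, so it is not fully conjugated — not aromatic (cyclopropane).
None of the rings are aromatic. Total: 0.

0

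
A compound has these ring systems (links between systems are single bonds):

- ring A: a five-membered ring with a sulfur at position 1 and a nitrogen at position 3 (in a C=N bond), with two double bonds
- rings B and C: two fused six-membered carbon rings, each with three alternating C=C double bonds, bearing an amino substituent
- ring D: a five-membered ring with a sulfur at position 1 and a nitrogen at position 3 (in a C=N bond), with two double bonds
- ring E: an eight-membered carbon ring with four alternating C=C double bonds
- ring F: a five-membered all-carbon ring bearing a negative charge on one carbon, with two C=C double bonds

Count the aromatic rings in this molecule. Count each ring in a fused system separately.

Ring A is planar and fully conjugated; 2 ring double bonds (4 π electrons) plus a heteroatom lone pair (2) give 6 π electrons. That satisfies 4n+2 with n=1, so ring A is aromatic (thiazole).
Rings B and C form a fused bicyclic system with 10 sp² atoms and 10 π electrons from ring double bonds. 10 = 4(2)+2, so the system is aromatic and both rings count as aromatic (naphthalene).
Ring D is fully conjugated (every ring atom contributes a p orbital); 2 ring double bonds (4 π electrons) plus a heteroatom lone pair (2) give 6 π electrons. 6 = 4(1)+2, so ring D is aromatic (thiazole).
Ring E has only sp² ring atoms; a planar conformation would have a fully conjugated π system of 8 electrons. But 8 = 4(2), which is 4n not 4n+2, so ring E is not aromatic (cyclooctatetraene) — cyclooctatetraene distorts into a non-planar tub to avoid antiaromaticity.
Ring F is planar and fully conjugated; 2 ring double bonds (4 π electrons) plus the carbanion lone pair (2) give 6 π electrons. Since 6 = 4n+2 (n=1), ring F is aromatic (cyclopentadienyl anion).
Aromatic: A, B, C, D, F. Total: 5.

5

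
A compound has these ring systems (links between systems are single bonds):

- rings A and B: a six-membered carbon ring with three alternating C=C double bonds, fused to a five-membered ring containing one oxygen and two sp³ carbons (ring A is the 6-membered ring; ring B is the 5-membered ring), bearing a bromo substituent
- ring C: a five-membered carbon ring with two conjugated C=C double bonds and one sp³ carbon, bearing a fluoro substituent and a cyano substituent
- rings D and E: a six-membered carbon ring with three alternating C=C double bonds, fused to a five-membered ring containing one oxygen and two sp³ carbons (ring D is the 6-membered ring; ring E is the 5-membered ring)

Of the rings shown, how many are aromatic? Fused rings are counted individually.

Ring A is fully conjugated (every ring atom contributes a p orbital); 3 ring double bonds give 6 π electrons. 6 = 4(1)+2, so ring A is aromatic (benzene ring).
Ring B has two sp³ carbons, so it is not fully conjugated — not aromatic (oxolane ring).
Ring C has one sp³ carbon, so it is not fully conjugated — not aromatic (cyclopentadiene).
Ring D is fully conjugated (every ring atom contributes a p orbital); 3 ring double bonds give 6 π electrons. That satisfies 4n+2 with n=1, so ring D is aromatic (benzene ring).
Ring E has two sp³ carbons, so it is not fully conjugated — not aromatic (oxolane ring).
Aromatic: A, D. Total: 2.

2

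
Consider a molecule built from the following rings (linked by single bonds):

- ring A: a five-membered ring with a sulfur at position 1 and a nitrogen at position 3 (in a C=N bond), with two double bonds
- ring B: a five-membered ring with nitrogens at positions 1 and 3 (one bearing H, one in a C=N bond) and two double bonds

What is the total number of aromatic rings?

Ring A is planar and fully conjugated; 2 ring double bonds (4 π electrons) plus a heteroatom lone pair (2) give 6 π electrons. Since 6 = 4n+2 (n=1), ring A is aromatic (thiazole).
Ring B has a continuous p-orbital overlap around the ring; 2 ring double bonds (4 π electrons) plus a heteroatom lone pair (2) give 6 π electrons. That satisfies 4n+2 with n=1, so ring B is aromatic (imidazole).
Aromatic: A, B. Total: 2.

2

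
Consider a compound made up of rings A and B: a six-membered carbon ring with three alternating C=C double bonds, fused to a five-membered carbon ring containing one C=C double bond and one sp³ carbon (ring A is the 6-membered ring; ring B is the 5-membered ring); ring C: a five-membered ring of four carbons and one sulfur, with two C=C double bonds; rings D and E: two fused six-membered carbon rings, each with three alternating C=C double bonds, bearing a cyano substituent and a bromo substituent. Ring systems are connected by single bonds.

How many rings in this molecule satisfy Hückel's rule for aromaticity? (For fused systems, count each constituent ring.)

4

Ring A is fully conjugated (every ring atom contributes a p orbital); 3 ring double bonds give 6 π electrons. That satisfies 4n+2 with n=1, so ring A is aromatic (benzene ring).
Ring B has one sp³ carbon, so it is not fully conjugated — not aromatic (cyclopentene ring).
Ring C is fully conjugated (every ring atom contributes a p orbital); 2 ring double bonds (4 π electrons) plus a heteroatom lone pair (2) give 6 π electrons. 6 = 4(1)+2, so ring C is aromatic (thiophene).
Rings D and E form a fused bicyclic system with 10 sp² atoms and 10 π electrons from ring double bonds. 10 = 4(2)+2, so the system is aromatic and both rings count as aromatic (naphthalene).
Aromatic: A, C, D, E. Total: 4.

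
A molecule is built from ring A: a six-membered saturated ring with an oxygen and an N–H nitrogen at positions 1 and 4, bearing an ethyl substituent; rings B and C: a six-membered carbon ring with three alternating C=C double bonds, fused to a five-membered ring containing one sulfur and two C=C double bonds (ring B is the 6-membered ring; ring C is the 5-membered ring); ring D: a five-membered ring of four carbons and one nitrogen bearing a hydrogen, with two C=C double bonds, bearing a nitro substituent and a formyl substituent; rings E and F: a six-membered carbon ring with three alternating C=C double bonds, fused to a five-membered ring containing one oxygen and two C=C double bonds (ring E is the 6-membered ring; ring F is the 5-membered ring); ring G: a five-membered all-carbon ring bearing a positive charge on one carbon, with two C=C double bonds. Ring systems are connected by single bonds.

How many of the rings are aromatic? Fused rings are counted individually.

5

Ring A has only sp³ atoms, so it is not fully conjugated — not aromatic (morpholine).
Rings B and C form a fused bicyclic system (with one sulfur) with 9 sp² atoms and 10 π electrons from ring double bonds plus a heteroatom lone pair. 10 = 4(2)+2, so the system is aromatic and both rings count as aromatic (benzothiophene).
Ring D has a continuous p-orbital overlap around the ring; 2 ring double bonds (4 π electrons) plus a heteroatom lone pair (2) give 6 π electrons. That satisfies 4n+2 with n=1, so ring D is aromatic (pyrrole).
Rings E and F form a fused bicyclic system (with one oxygen) with 9 sp² atoms and 10 π electrons from ring double bonds plus a heteroatom lone pair. 10 = 4(2)+2, so the system is aromatic and both rings count as aromatic (benzofuran).
Ring G has only sp² ring atoms; a planar conformation would have a fully conjugated π system of 4 electrons. But 4 = 4(1), which is 4n not 4n+2, so ring G is not aromatic (cyclopentadienyl cation).
Aromatic: B, C, D, E, F. Total: 5.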